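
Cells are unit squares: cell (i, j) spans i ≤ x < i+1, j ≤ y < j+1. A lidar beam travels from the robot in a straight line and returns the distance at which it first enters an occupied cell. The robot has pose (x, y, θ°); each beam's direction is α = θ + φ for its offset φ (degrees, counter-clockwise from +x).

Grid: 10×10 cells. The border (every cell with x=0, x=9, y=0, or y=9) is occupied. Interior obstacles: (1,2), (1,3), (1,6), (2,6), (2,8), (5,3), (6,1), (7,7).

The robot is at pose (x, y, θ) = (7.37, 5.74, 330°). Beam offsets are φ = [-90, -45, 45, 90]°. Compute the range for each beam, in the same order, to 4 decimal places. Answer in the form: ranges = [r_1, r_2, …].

beam 1: φ=-90°, α=240°
  cosα=-0.5000 sinα=-0.8660 | (7,5) | tMaxX 0.7400 tMaxY 0.8545 | tΔX 2.0000 tΔY 1.1547
    t=0.7400 [x] (6,5)
    t=0.8545 [y] (6,4)
    t=2.0092 [y] (6,3)
    t=2.7400 [x] (5,3) — stop
  → r_1 = 2.7400
beam 2: φ=-45°, α=285°
  cosα=0.2588 sinα=-0.9659 | (7,5) | tMaxX 2.4341 tMaxY 0.7661 | tΔX 3.8637 tΔY 1.0353
    t=0.7661 [y] (7,4)
    t=1.8014 [y] (7,3)
    t=2.4341 [x] (8,3)
    t=2.8367 [y] (8,2)
    t=3.8719 [y] (8,1)
    t=4.9072 [y] (8,0) — stop
  → r_2 = 4.9072
beam 3: φ=45°, α=15°
  cosα=0.9659 sinα=0.2588 | (7,5) | tMaxX 0.6522 tMaxY 1.0046 | tΔX 1.0353 tΔY 3.8637
    t=0.6522 [x] (8,5)
    t=1.0046 [y] (8,6)
    t=1.6875 [x] (9,6) — stop
  → r_3 = 1.6875
beam 4: φ=90°, α=60°
  cosα=0.5000 sinα=0.8660 | (7,5) | tMaxX 1.2600 tMaxY 0.3002 | tΔX 2.0000 tΔY 1.1547
    t=0.3002 [y] (7,6)
    t=1.2600 [x] (8,6)
    t=1.4549 [y] (8,7)
    t=2.6096 [y] (8,8)
    t=3.2600 [x] (9,8) — stop
  → r_4 = 3.2600

ranges = [2.7400, 4.9072, 1.6875, 3.2600]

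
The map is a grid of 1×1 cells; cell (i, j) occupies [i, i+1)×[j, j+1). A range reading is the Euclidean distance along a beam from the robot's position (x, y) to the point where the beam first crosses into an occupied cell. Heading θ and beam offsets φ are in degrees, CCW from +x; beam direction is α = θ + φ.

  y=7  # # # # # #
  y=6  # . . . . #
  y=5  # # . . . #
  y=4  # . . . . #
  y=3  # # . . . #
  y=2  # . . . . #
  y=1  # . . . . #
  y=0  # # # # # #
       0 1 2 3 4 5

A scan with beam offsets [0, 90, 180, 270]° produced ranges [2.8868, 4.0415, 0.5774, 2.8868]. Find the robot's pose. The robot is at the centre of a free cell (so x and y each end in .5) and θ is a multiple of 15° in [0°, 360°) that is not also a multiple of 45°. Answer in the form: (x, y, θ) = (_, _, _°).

Candidates: 22 free-cell centres × 16 headings = 352 poses. Raycast each; keep the one whose scan matches to 4 dp.
  (4.5, 2.5, 15°): beam 1 = 0.5176 ≠ 2.8868 ✗
  (3.5, 3.5, 195°): beam 1 = 1.5529 ≠ 2.8868 ✗
  (3.5, 1.5, 240°): beam 1 = 0.5774 ≠ 2.8868 ✗
  …
  (2.5, 3.5, 330°): r_1=2.8868, r_2=4.0415, r_3=0.5774, r_4=2.8868 — all match ✓
Only this pose fits every beam.

(x, y, θ) = (2.5, 3.5, 330°)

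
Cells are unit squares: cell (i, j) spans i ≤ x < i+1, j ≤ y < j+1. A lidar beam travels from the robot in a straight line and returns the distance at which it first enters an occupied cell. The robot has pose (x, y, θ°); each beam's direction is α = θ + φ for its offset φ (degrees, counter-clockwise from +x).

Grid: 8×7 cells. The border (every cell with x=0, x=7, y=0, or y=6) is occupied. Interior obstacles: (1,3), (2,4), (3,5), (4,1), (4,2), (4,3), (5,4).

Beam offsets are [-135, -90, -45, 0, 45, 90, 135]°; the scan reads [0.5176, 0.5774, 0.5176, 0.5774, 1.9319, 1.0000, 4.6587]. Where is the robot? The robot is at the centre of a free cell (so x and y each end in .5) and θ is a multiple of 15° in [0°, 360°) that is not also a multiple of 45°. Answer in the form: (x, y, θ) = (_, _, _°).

(x, y, θ) = (6.5, 5.5, 120°)

Candidates: 23 free-cell centres × 16 headings = 368 poses. Raycast each; keep the one whose scan matches to 4 dp.
  (2.5, 3.5, 345°): beam 1 = 0.5774 ≠ 0.5176 ✗
  (5.5, 3.5, 105°): beam 1 = 1.7321 ≠ 0.5176 ✗
  (1.5, 4.5, 165°): beam 1 = 0.5774 ≠ 0.5176 ✗
  …
  (6.5, 5.5, 120°): r_1=0.5176, r_2=0.5774, r_3=0.5176, r_4=0.5774, r_5=1.9319, r_6=1.0000, r_7=4.6587 — all match ✓
Unique over the lattice → pose = (6.5, 5.5, 120°).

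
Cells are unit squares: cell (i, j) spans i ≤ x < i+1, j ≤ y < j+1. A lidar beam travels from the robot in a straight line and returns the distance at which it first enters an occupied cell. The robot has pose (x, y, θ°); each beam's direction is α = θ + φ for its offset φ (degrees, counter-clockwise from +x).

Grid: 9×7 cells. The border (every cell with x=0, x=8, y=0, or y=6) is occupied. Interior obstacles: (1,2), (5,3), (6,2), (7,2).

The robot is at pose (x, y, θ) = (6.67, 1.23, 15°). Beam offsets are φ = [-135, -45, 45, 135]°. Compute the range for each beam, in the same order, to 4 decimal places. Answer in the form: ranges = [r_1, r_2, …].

beam 1: φ=-135°, α=240°
  dir = (cos 240°, sin 240°) = (-0.5000, -0.8660); from cell (6,1)
  next x-line at t=1.3400, next y-line at t=0.2656; Δt_x=2.0000, Δt_y=1.1547
    y: enter (6,0) at t=0.2656 ← occupied
  → r_1 = 0.2656
beam 2: φ=-45°, α=330°
  dir = (cos 330°, sin 330°) = (0.8660, -0.5000); from cell (6,1)
  next x-line at t=0.3811, next y-line at t=0.4600; Δt_x=1.1547, Δt_y=2.0000
    x: enter (7,1) at t=0.3811
    y: enter (7,0) at t=0.4600 ← occupied
  → r_2 = 0.4600
beam 3: φ=45°, α=60°
  dir = (cos 60°, sin 60°) = (0.5000, 0.8660); from cell (6,1)
  next x-line at t=0.6600, next y-line at t=0.8891; Δt_x=2.0000, Δt_y=1.1547
    x: enter (7,1) at t=0.6600
    y: enter (7,2) at t=0.8891 ← occupied
  → r_3 = 0.8891
beam 4: φ=135°, α=150°
  dir = (cos 150°, sin 150°) = (-0.8660, 0.5000); from cell (6,1)
  next x-line at t=0.7736, next y-line at t=1.5400; Δt_x=1.1547, Δt_y=2.0000
    x: enter (5,1) at t=0.7736
    y: enter (5,2) at t=1.5400
    x: enter (4,2) at t=1.9283
    x: enter (3,2) at t=3.0831
    y: enter (3,3) at t=3.5400
    x: enter (2,3) at t=4.2378
    x: enter (1,3) at t=5.3925
    y: enter (1,4) at t=5.5400
    x: enter (0,4) at t=6.5472 ← occupied
  → r_4 = 6.5472

ranges = [0.2656, 0.4600, 0.8891, 6.5472]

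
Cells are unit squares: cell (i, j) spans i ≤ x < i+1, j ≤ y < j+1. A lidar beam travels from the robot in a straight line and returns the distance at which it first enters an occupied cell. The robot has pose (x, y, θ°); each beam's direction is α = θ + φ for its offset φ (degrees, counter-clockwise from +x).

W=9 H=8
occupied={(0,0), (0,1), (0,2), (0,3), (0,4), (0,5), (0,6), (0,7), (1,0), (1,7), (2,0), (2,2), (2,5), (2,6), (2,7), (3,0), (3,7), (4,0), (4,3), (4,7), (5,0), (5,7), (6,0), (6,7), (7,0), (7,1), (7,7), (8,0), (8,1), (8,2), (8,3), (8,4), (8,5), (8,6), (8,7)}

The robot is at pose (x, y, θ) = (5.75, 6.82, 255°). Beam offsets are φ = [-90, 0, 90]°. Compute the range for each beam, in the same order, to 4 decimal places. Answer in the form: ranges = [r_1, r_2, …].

beam 1: φ=-90°, α=165°
  direction (-0.9659, 0.2588); cell (5,6); t to first gridline: x 0.7765, y 0.6955 (then +1.0353 / +3.8637)
    (5,7) via y @ 0.6955  # hit
  → r_1 = 0.6955
beam 2: φ=0°, α=255°
  direction (-0.2588, -0.9659); cell (5,6); t to first gridline: x 2.8978, y 0.8489 (then +3.8637 / +1.0353)
    (5,5) via y @ 0.8489
    (5,4) via y @ 1.8842
    (4,4) via x @ 2.8978
    (4,3) via y @ 2.9195  # hit
  → r_2 = 2.9195
beam 3: φ=90°, α=345°
  direction (0.9659, -0.2588); cell (5,6); t to first gridline: x 0.2588, y 3.1682 (then +1.0353 / +3.8637)
    (6,6) via x @ 0.2588
    (7,6) via x @ 1.2941
    (8,6) via x @ 2.3294  # hit
  → r_3 = 2.3294

ranges = [0.6955, 2.9195, 2.3294]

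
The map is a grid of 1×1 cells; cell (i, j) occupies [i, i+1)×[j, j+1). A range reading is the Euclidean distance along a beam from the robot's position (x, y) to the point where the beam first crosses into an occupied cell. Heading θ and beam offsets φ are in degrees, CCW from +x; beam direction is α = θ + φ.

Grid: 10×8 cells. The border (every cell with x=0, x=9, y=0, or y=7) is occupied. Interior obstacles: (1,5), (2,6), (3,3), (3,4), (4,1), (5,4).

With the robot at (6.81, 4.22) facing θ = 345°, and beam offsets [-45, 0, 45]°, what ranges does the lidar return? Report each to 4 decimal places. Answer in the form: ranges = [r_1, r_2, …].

beam 1: φ=-45°, α=300°
  direction (0.5000, -0.8660); cell (6,4); t to first gridline: x 0.3800, y 0.2540 (then +2.0000 / +1.1547)
    (6,3) via y @ 0.2540
    (7,3) via x @ 0.3800
    (7,2) via y @ 1.4087
    (8,2) via x @ 2.3800
    (8,1) via y @ 2.5634
    (8,0) via y @ 3.7181  # hit
  → r_1 = 3.7181
beam 2: φ=0°, α=345°
  direction (0.9659, -0.2588); cell (6,4); t to first gridline: x 0.1967, y 0.8500 (then +1.0353 / +3.8637)
    (7,4) via x @ 0.1967
    (7,3) via y @ 0.8500
    (8,3) via x @ 1.2320
    (9,3) via x @ 2.2673  # hit
  → r_2 = 2.2673
beam 3: φ=45°, α=30°
  direction (0.8660, 0.5000); cell (6,4); t to first gridline: x 0.2194, y 1.5600 (then +1.1547 / +2.0000)
    (7,4) via x @ 0.2194
    (8,4) via x @ 1.3741
    (8,5) via y @ 1.5600
    (9,5) via x @ 2.5288  # hit
  → r_3 = 2.5288

ranges = [3.7181, 2.2673, 2.5288]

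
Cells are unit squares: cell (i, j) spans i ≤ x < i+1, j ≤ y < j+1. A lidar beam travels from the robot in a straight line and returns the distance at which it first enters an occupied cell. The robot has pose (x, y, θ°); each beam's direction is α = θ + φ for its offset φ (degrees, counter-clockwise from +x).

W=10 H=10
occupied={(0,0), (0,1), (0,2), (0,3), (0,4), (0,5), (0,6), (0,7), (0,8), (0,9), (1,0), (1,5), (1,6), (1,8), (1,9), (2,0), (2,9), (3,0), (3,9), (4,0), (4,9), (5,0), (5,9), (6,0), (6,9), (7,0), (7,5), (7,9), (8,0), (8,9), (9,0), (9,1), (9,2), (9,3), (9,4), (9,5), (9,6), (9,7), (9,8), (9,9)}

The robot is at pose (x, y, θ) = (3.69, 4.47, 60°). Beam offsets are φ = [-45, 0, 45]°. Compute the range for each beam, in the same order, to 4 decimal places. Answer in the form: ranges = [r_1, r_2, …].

beam 1: φ=-45°, α=15°
  dir = (cos 15°, sin 15°) = (0.9659, 0.2588); from cell (3,4)
  next x-line at t=0.3209, next y-line at t=2.0478; Δt_x=1.0353, Δt_y=3.8637
    x: enter (4,4) at t=0.3209
    x: enter (5,4) at t=1.3562
    y: enter (5,5) at t=2.0478
    x: enter (6,5) at t=2.3915
    x: enter (7,5) at t=3.4268 ← occupied
  → r_1 = 3.4268
beam 2: φ=0°, α=60°
  dir = (cos 60°, sin 60°) = (0.5000, 0.8660); from cell (3,4)
  next x-line at t=0.6200, next y-line at t=0.6120; Δt_x=2.0000, Δt_y=1.1547
    y: enter (3,5) at t=0.6120
    x: enter (4,5) at t=0.6200
    y: enter (4,6) at t=1.7667
    x: enter (5,6) at t=2.6200
    y: enter (5,7) at t=2.9214
    y: enter (5,8) at t=4.0761
    x: enter (6,8) at t=4.6200
    y: enter (6,9) at t=5.2308 ← occupied
  → r_2 = 5.2308
beam 3: φ=45°, α=105°
  dir = (cos 105°, sin 105°) = (-0.2588, 0.9659); from cell (3,4)
  next x-line at t=2.6660, next y-line at t=0.5487; Δt_x=3.8637, Δt_y=1.0353
    y: enter (3,5) at t=0.5487
    y: enter (3,6) at t=1.5840
    y: enter (3,7) at t=2.6192
    x: enter (2,7) at t=2.6660
    y: enter (2,8) at t=3.6545
    y: enter (2,9) at t=4.6898 ← occupied
  → r_3 = 4.6898

ranges = [3.4268, 5.2308, 4.6898]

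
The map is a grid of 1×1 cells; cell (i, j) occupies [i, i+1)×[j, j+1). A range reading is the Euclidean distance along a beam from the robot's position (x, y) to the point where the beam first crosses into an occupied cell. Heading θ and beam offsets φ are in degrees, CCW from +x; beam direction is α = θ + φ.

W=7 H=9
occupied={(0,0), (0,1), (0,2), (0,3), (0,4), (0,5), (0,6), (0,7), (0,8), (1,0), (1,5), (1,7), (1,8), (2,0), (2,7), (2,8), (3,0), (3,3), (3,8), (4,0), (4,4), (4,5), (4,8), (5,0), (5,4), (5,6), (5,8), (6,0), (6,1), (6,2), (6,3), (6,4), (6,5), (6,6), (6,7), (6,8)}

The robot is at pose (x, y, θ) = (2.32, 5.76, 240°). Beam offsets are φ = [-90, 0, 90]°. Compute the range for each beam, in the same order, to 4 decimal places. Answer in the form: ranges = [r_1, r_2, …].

ranges = [0.3695, 0.6400, 1.9399]

beam 1: φ=-90°, α=150°
  cosα=-0.8660 sinα=0.5000 | (2,5) | tMaxX 0.3695 tMaxY 0.4800 | tΔX 1.1547 tΔY 2.0000
    t=0.3695 [x] (1,5) — stop
  → r_1 = 0.3695
beam 2: φ=0°, α=240°
  cosα=-0.5000 sinα=-0.8660 | (2,5) | tMaxX 0.6400 tMaxY 0.8776 | tΔX 2.0000 tΔY 1.1547
    t=0.6400 [x] (1,5) — stop
  → r_2 = 0.6400
beam 3: φ=90°, α=330°
  cosα=0.8660 sinα=-0.5000 | (2,5) | tMaxX 0.7852 tMaxY 1.5200 | tΔX 1.1547 tΔY 2.0000
    t=0.7852 [x] (3,5)
    t=1.5200 [y] (3,4)
    t=1.9399 [x] (4,4) — stop
  → r_3 = 1.9399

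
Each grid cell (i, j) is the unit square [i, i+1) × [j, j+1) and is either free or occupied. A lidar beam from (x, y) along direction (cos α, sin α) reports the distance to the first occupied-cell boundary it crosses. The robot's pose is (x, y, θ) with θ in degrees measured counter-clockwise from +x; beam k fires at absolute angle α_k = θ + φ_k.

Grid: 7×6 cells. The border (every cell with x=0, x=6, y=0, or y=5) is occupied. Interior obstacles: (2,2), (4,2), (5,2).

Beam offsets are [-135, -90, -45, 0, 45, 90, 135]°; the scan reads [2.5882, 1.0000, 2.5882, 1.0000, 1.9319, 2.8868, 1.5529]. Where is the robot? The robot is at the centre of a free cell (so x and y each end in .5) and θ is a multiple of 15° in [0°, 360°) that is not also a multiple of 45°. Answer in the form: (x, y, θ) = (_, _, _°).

Candidates: 17 free-cell centres × 16 headings = 272 poses. Raycast each; keep the one whose scan matches to 4 dp.
  (4.5, 4.5, 120°): beam 1 = 1.5529 ≠ 2.5882 ✗
  (3.5, 2.5, 255°): beam 1 = 2.8868 ≠ 2.5882 ✗
  (3.5, 3.5, 165°): beam 1 = 2.8868 ≠ 2.5882 ✗
  (3.5, 2.5, 15°): beam 1 = 1.7321 ≠ 2.5882 ✗
  …
  (3.5, 3.5, 300°): r_1=2.5882, r_2=1.0000, r_3=2.5882, r_4=1.0000, r_5=1.9319, r_6=2.8868, r_7=1.5529 — all match ✓
No second candidate reproduces the full scan.

(x, y, θ) = (3.5, 3.5, 300°)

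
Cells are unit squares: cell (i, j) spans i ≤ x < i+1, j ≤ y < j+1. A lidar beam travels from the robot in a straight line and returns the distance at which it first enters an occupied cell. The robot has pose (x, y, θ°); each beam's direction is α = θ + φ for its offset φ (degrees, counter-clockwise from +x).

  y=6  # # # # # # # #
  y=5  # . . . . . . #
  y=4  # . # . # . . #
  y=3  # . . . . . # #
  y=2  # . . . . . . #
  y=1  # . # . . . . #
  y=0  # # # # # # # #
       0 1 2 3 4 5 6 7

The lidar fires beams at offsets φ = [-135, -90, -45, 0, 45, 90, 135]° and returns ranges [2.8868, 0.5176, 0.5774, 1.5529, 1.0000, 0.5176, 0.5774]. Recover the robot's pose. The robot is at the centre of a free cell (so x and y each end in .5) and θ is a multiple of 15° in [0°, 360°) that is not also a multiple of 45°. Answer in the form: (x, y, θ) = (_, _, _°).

Enumerate (i+0.5, j+0.5, θ) over the 26 free cells and 16 admissible headings. For each, cast all 7 beams and compare to the given ranges.
  (3.5, 1.5, 30°): beam 1 = 0.5176 ≠ 2.8868 ✗
  (6.5, 4.5, 195°): beam 1 = 1.0000 ≠ 2.8868 ✗
  (3.5, 3.5, 165°): beam 1 = 1.0000 ≠ 2.8868 ✗
  (3.5, 3.5, 330°): beam 1 = 2.5882 ≠ 2.8868 ✗
  (2.5, 3.5, 15°): beam 2 = 1.5529 ≠ 0.5176 ✗
  …
  (1.5, 4.5, 75°): r_1=2.8868, r_2=0.5176, r_3=0.5774, r_4=1.5529, r_5=1.0000, r_6=0.5176, r_7=0.5774 — all match ✓
Unique over the lattice → pose = (1.5, 4.5, 75°).

(x, y, θ) = (1.5, 4.5, 75°)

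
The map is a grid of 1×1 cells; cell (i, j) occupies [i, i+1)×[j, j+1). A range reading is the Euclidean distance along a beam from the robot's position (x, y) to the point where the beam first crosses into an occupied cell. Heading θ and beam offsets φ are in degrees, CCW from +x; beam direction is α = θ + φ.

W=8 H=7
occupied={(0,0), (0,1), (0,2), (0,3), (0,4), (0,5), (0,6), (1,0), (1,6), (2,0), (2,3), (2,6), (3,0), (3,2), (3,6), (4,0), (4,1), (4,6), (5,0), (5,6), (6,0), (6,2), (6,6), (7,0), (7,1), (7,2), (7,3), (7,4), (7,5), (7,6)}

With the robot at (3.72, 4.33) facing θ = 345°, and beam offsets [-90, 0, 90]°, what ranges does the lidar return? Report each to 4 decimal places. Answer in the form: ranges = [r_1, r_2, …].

ranges = [1.3769, 3.3957, 1.7289]

beam 1: φ=-90°, α=255°
  cosα=-0.2588 sinα=-0.9659 | (3,4) | tMaxX 2.7819 tMaxY 0.3416 | tΔX 3.8637 tΔY 1.0353
    t=0.3416 [y] (3,3)
    t=1.3769 [y] (3,2) — stop
  → r_1 = 1.3769
beam 2: φ=0°, α=345°
  cosα=0.9659 sinα=-0.2588 | (3,4) | tMaxX 0.2899 tMaxY 1.2750 | tΔX 1.0353 tΔY 3.8637
    t=0.2899 [x] (4,4)
    t=1.2750 [y] (4,3)
    t=1.3252 [x] (5,3)
    t=2.3604 [x] (6,3)
    t=3.3957 [x] (7,3) — stop
  → r_2 = 3.3957
beam 3: φ=90°, α=75°
  cosα=0.2588 sinα=0.9659 | (3,4) | tMaxX 1.0818 tMaxY 0.6936 | tΔX 3.8637 tΔY 1.0353
    t=0.6936 [y] (3,5)
    t=1.0818 [x] (4,5)
    t=1.7289 [y] (4,6) — stop
  → r_3 = 1.7289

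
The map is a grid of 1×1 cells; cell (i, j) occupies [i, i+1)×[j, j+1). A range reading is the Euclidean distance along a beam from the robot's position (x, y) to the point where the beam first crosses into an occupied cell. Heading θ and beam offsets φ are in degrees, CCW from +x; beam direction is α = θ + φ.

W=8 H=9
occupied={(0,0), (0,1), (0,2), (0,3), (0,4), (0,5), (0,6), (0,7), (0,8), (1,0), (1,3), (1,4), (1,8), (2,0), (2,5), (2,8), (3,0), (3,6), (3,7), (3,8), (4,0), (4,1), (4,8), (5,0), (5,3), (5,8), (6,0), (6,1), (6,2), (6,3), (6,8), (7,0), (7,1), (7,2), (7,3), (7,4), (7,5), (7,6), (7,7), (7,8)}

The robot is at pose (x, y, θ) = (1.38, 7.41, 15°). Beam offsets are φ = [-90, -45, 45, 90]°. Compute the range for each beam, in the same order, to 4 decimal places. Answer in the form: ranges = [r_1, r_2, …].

beam 1: φ=-90°, α=285°
  cosα=0.2588 sinα=-0.9659 | (1,7) | tMaxX 2.3955 tMaxY 0.4245 | tΔX 3.8637 tΔY 1.0353
    t=0.4245 [y] (1,6)
    t=1.4597 [y] (1,5)
    t=2.3955 [x] (2,5) — stop
  → r_1 = 2.3955
beam 2: φ=-45°, α=330°
  cosα=0.8660 sinα=-0.5000 | (1,7) | tMaxX 0.7159 tMaxY 0.8200 | tΔX 1.1547 tΔY 2.0000
    t=0.7159 [x] (2,7)
    t=0.8200 [y] (2,6)
    t=1.8706 [x] (3,6) — stop
  → r_2 = 1.8706
beam 3: φ=45°, α=60°
  cosα=0.5000 sinα=0.8660 | (1,7) | tMaxX 1.2400 tMaxY 0.6813 | tΔX 2.0000 tΔY 1.1547
    t=0.6813 [y] (1,8) — stop
  → r_3 = 0.6813
beam 4: φ=90°, α=105°
  cosα=-0.2588 sinα=0.9659 | (1,7) | tMaxX 1.4682 tMaxY 0.6108 | tΔX 3.8637 tΔY 1.0353
    t=0.6108 [y] (1,8) — stop
  → r_4 = 0.6108

ranges = [2.3955, 1.8706, 0.6813, 0.6108]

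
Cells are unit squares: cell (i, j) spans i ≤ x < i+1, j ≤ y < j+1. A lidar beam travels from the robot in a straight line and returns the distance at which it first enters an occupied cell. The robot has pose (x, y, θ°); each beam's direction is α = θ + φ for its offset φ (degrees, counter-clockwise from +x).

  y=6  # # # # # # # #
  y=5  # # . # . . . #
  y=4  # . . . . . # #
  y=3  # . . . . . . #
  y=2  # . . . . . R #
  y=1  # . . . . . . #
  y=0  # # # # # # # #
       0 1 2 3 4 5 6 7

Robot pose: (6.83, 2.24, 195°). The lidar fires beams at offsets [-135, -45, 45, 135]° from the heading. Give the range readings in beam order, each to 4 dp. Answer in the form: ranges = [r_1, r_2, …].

beam 1: φ=-135°, α=60°
  direction (0.5000, 0.8660); cell (6,2); t to first gridline: x 0.3400, y 0.8776 (then +2.0000 / +1.1547)
    (7,2) via x @ 0.3400  # hit
  → r_1 = 0.3400
beam 2: φ=-45°, α=150°
  direction (-0.8660, 0.5000); cell (6,2); t to first gridline: x 0.9584, y 1.5200 (then +1.1547 / +2.0000)
    (5,2) via x @ 0.9584
    (5,3) via y @ 1.5200
    (4,3) via x @ 2.1131
    (3,3) via x @ 3.2678
    (3,4) via y @ 3.5200
    (2,4) via x @ 4.4225
    (2,5) via y @ 5.5200
    (1,5) via x @ 5.5772  # hit
  → r_2 = 5.5772
beam 3: φ=45°, α=240°
  direction (-0.5000, -0.8660); cell (6,2); t to first gridline: x 1.6600, y 0.2771 (then +2.0000 / +1.1547)
    (6,1) via y @ 0.2771
    (6,0) via y @ 1.4318  # hit
  → r_3 = 1.4318
beam 4: φ=135°, α=330°
  direction (0.8660, -0.5000); cell (6,2); t to first gridline: x 0.1963, y 0.4800 (then +1.1547 / +2.0000)
    (7,2) via x @ 0.1963  # hit
  → r_4 = 0.1963

ranges = [0.3400, 5.5772, 1.4318, 0.1963]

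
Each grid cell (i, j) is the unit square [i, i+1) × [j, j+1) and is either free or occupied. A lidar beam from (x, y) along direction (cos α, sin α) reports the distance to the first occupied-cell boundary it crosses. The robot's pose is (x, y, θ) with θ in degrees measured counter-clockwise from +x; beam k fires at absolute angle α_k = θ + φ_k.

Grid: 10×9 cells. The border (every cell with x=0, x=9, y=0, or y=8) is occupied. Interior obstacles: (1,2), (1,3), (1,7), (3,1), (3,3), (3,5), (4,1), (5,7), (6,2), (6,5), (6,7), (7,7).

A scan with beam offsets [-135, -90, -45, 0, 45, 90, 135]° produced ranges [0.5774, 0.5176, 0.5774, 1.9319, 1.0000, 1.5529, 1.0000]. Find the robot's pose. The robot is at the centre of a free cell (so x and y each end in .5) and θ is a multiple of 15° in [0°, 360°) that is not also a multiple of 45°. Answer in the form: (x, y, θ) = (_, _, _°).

(x, y, θ) = (2.5, 1.5, 75°)

The pose lattice has 44·16 = 704 candidates. Test each by forward raycasting.
  (8.5, 7.5, 60°): beam 1 = 1.9319 ≠ 0.5774 ✗
  (2.5, 5.5, 75°): beam 1 = 1.7321 ≠ 0.5774 ✗
  (2.5, 7.5, 300°): beam 1 = 0.5176 ≠ 0.5774 ✗
  (2.5, 6.5, 30°): beam 1 = 2.5882 ≠ 0.5774 ✗
  (3.5, 4.5, 105°): beam 1 = 3.0000 ≠ 0.5774 ✗
  …
  (2.5, 1.5, 75°): r_1=0.5774, r_2=0.5176, r_3=0.5774, r_4=1.9319, r_5=1.0000, r_6=1.5529, r_7=1.0000 — all match ✓
Unique over the lattice → pose = (2.5, 1.5, 75°).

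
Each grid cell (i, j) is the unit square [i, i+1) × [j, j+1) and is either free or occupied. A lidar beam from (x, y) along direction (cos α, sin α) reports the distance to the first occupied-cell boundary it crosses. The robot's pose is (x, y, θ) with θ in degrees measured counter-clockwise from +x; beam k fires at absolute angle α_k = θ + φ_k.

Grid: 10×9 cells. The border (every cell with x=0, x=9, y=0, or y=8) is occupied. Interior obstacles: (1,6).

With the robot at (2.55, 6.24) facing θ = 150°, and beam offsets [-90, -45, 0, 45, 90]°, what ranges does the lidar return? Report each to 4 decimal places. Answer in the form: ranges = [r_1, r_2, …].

beam 1: φ=-90°, α=60°
  direction (0.5000, 0.8660); cell (2,6); t to first gridline: x 0.9000, y 0.8776 (then +2.0000 / +1.1547)
    (2,7) via y @ 0.8776
    (3,7) via x @ 0.9000
    (3,8) via y @ 2.0323  # hit
  → r_1 = 2.0323
beam 2: φ=-45°, α=105°
  direction (-0.2588, 0.9659); cell (2,6); t to first gridline: x 2.1250, y 0.7868 (then +3.8637 / +1.0353)
    (2,7) via y @ 0.7868
    (2,8) via y @ 1.8221  # hit
  → r_2 = 1.8221
beam 3: φ=0°, α=150°
  direction (-0.8660, 0.5000); cell (2,6); t to first gridline: x 0.6351, y 1.5200 (then +1.1547 / +2.0000)
    (1,6) via x @ 0.6351  # hit
  → r_3 = 0.6351
beam 4: φ=45°, α=195°
  direction (-0.9659, -0.2588); cell (2,6); t to first gridline: x 0.5694, y 0.9273 (then +1.0353 / +3.8637)
    (1,6) via x @ 0.5694  # hit
  → r_4 = 0.5694
beam 5: φ=90°, α=240°
  direction (-0.5000, -0.8660); cell (2,6); t to first gridline: x 1.1000, y 0.2771 (then +2.0000 / +1.1547)
    (2,5) via y @ 0.2771
    (1,5) via x @ 1.1000
    (1,4) via y @ 1.4318
    (1,3) via y @ 2.5865
    (0,3) via x @ 3.1000  # hit
  → r_5 = 3.1000

ranges = [2.0323, 1.8221, 0.6351, 0.5694, 3.1000]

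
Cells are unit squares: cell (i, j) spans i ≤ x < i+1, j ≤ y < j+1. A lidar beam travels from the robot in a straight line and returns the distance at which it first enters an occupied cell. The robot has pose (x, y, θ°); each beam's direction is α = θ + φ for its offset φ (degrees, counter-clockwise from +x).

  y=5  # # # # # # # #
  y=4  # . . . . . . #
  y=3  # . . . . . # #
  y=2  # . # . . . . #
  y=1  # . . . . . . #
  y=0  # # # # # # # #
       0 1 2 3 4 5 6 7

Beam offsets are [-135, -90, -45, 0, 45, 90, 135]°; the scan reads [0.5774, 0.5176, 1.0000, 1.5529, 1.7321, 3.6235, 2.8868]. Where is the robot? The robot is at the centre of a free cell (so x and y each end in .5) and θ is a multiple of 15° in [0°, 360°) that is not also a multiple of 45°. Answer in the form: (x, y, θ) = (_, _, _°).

(x, y, θ) = (5.5, 1.5, 15°)

The pose lattice has 22·16 = 352 candidates. Test each by forward raycasting.
  (1.5, 1.5, 30°): beam 1 = 0.5176 ≠ 0.5774 ✗
  (5.5, 1.5, 165°): beam 1 = 1.7321 ≠ 0.5774 ✗
  (6.5, 2.5, 240°): beam 1 = 0.5176 ≠ 0.5774 ✗
  …
  (5.5, 1.5, 15°): r_1=0.5774, r_2=0.5176, r_3=1.0000, r_4=1.5529, r_5=1.7321, r_6=3.6235, r_7=2.8868 — all match ✓
Only this pose fits every beam.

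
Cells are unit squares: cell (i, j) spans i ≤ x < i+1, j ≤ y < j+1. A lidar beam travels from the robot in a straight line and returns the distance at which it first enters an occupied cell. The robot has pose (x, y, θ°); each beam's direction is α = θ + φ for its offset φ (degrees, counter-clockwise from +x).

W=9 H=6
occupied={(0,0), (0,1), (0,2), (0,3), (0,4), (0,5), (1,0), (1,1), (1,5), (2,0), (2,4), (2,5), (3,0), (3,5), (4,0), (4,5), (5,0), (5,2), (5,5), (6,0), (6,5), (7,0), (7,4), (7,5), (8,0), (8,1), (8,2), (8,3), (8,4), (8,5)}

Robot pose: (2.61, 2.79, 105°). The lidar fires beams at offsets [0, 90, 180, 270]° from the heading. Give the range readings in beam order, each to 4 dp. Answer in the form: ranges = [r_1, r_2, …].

ranges = [1.2527, 1.6668, 1.8531, 4.6751]

beam 1: φ=0°, α=105°
  cosα=-0.2588 sinα=0.9659 | (2,2) | tMaxX 2.3569 tMaxY 0.2174 | tΔX 3.8637 tΔY 1.0353
    t=0.2174 [y] (2,3)
    t=1.2527 [y] (2,4) — stop
  → r_1 = 1.2527
beam 2: φ=90°, α=195°
  cosα=-0.9659 sinα=-0.2588 | (2,2) | tMaxX 0.6315 tMaxY 3.0523 | tΔX 1.0353 tΔY 3.8637
    t=0.6315 [x] (1,2)
    t=1.6668 [x] (0,2) — stop
  → r_2 = 1.6668
beam 3: φ=180°, α=285°
  cosα=0.2588 sinα=-0.9659 | (2,2) | tMaxX 1.5068 tMaxY 0.8179 | tΔX 3.8637 tΔY 1.0353
    t=0.8179 [y] (2,1)
    t=1.5068 [x] (3,1)
    t=1.8531 [y] (3,0) — stop
  → r_3 = 1.8531
beam 4: φ=270°, α=15°
  cosα=0.9659 sinα=0.2588 | (2,2) | tMaxX 0.4038 tMaxY 0.8114 | tΔX 1.0353 tΔY 3.8637
    t=0.4038 [x] (3,2)
    t=0.8114 [y] (3,3)
    t=1.4390 [x] (4,3)
    t=2.4743 [x] (5,3)
    t=3.5096 [x] (6,3)
    t=4.5449 [x] (7,3)
    t=4.6751 [y] (7,4) — stop
  → r_4 = 4.6751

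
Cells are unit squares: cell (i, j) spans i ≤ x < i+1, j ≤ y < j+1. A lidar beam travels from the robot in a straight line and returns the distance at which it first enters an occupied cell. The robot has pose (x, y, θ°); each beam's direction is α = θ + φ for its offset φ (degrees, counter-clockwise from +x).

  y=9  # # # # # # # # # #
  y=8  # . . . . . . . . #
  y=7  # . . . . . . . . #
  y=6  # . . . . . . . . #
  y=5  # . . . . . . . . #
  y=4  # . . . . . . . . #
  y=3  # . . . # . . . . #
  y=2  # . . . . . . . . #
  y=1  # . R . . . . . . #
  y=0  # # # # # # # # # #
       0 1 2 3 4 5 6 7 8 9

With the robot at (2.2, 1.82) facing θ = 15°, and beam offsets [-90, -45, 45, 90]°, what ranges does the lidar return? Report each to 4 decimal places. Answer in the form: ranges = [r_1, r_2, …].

ranges = [0.8489, 1.6400, 8.2907, 4.6364]

beam 1: φ=-90°, α=285°
  direction (0.2588, -0.9659); cell (2,1); t to first gridline: x 3.0910, y 0.8489 (then +3.8637 / +1.0353)
    (2,0) via y @ 0.8489  # hit
  → r_1 = 0.8489
beam 2: φ=-45°, α=330°
  direction (0.8660, -0.5000); cell (2,1); t to first gridline: x 0.9238, y 1.6400 (then +1.1547 / +2.0000)
    (3,1) via x @ 0.9238
    (3,0) via y @ 1.6400  # hit
  → r_2 = 1.6400
beam 3: φ=45°, α=60°
  direction (0.5000, 0.8660); cell (2,1); t to first gridline: x 1.6000, y 0.2078 (then +2.0000 / +1.1547)
    (2,2) via y @ 0.2078
    (2,3) via y @ 1.3625
    (3,3) via x @ 1.6000
    (3,4) via y @ 2.5172
    (4,4) via x @ 3.6000
    (4,5) via y @ 3.6719
    (4,6) via y @ 4.8266
    (5,6) via x @ 5.6000
    (5,7) via y @ 5.9813
    (5,8) via y @ 7.1360
    (6,8) via x @ 7.6000
    (6,9) via y @ 8.2907  # hit
  → r_3 = 8.2907
beam 4: φ=90°, α=105°
  direction (-0.2588, 0.9659); cell (2,1); t to first gridline: x 0.7727, y 0.1863 (then +3.8637 / +1.0353)
    (2,2) via y @ 0.1863
    (1,2) via x @ 0.7727
    (1,3) via y @ 1.2216
    (1,4) via y @ 2.2569
    (1,5) via y @ 3.2922
    (1,6) via y @ 4.3275
    (0,6) via x @ 4.6364  # hit
  → r_4 = 4.6364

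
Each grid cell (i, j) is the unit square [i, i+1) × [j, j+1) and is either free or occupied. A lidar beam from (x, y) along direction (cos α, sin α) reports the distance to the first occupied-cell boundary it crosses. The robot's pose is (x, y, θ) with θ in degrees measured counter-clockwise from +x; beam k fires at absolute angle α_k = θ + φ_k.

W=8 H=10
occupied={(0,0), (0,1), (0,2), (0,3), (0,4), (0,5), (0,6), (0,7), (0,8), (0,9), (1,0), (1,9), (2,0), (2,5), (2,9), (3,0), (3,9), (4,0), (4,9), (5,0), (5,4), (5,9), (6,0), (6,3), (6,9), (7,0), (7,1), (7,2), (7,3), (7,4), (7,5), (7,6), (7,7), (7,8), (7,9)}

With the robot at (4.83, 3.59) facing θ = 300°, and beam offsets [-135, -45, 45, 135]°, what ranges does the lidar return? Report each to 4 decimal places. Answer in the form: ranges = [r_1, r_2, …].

ranges = [3.9651, 2.6814, 1.2113, 0.6568]

beam 1: φ=-135°, α=165°
  cosα=-0.9659 sinα=0.2588 | (4,3) | tMaxX 0.8593 tMaxY 1.5841 | tΔX 1.0353 tΔY 3.8637
    t=0.8593 [x] (3,3)
    t=1.5841 [y] (3,4)
    t=1.8946 [x] (2,4)
    t=2.9298 [x] (1,4)
    t=3.9651 [x] (0,4) — stop
  → r_1 = 3.9651
beam 2: φ=-45°, α=255°
  cosα=-0.2588 sinα=-0.9659 | (4,3) | tMaxX 3.2069 tMaxY 0.6108 | tΔX 3.8637 tΔY 1.0353
    t=0.6108 [y] (4,2)
    t=1.6461 [y] (4,1)
    t=2.6814 [y] (4,0) — stop
  → r_2 = 2.6814
beam 3: φ=45°, α=345°
  cosα=0.9659 sinα=-0.2588 | (4,3) | tMaxX 0.1760 tMaxY 2.2796 | tΔX 1.0353 tΔY 3.8637
    t=0.1760 [x] (5,3)
    t=1.2113 [x] (6,3) — stop
  → r_3 = 1.2113
beam 4: φ=135°, α=75°
  cosα=0.2588 sinα=0.9659 | (4,3) | tMaxX 0.6568 tMaxY 0.4245 | tΔX 3.8637 tΔY 1.0353
    t=0.4245 [y] (4,4)
    t=0.6568 [x] (5,4) — stop
  → r_4 = 0.6568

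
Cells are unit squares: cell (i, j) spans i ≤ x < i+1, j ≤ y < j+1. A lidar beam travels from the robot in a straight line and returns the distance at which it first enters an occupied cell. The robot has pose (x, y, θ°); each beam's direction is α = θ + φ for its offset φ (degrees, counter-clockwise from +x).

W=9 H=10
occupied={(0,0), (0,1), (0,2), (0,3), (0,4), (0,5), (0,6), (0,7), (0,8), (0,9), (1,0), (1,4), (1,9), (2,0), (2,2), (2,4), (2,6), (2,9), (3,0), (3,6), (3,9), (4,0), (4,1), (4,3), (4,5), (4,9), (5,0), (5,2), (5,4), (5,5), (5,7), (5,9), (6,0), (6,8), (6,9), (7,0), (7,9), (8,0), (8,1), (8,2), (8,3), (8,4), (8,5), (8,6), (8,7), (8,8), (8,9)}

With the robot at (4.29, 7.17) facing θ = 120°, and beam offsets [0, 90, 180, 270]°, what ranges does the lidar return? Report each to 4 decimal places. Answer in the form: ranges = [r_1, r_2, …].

ranges = [2.1131, 0.3400, 1.3510, 0.8198]

beam 1: φ=0°, α=120°
  cosα=-0.5000 sinα=0.8660 | (4,7) | tMaxX 0.5800 tMaxY 0.9584 | tΔX 2.0000 tΔY 1.1547
    t=0.5800 [x] (3,7)
    t=0.9584 [y] (3,8)
    t=2.1131 [y] (3,9) — stop
  → r_1 = 2.1131
beam 2: φ=90°, α=210°
  cosα=-0.8660 sinα=-0.5000 | (4,7) | tMaxX 0.3349 tMaxY 0.3400 | tΔX 1.1547 tΔY 2.0000
    t=0.3349 [x] (3,7)
    t=0.3400 [y] (3,6) — stop
  → r_2 = 0.3400
beam 3: φ=180°, α=300°
  cosα=0.5000 sinα=-0.8660 | (4,7) | tMaxX 1.4200 tMaxY 0.1963 | tΔX 2.0000 tΔY 1.1547
    t=0.1963 [y] (4,6)
    t=1.3510 [y] (4,5) — stop
  → r_3 = 1.3510
beam 4: φ=270°, α=30°
  cosα=0.8660 sinα=0.5000 | (4,7) | tMaxX 0.8198 tMaxY 1.6600 | tΔX 1.1547 tΔY 2.0000
    t=0.8198 [x] (5,7) — stop
  → r_4 = 0.8198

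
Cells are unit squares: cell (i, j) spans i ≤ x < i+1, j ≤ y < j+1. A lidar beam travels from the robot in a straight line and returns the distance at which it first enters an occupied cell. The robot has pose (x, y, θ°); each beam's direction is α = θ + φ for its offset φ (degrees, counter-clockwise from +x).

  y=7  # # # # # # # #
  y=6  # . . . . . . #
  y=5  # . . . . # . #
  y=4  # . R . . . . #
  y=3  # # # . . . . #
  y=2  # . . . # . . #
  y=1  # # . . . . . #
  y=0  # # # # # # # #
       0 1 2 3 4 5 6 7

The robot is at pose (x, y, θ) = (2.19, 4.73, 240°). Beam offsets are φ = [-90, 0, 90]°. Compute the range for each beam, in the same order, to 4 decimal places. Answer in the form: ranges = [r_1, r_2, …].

beam 1: φ=-90°, α=150°
  d=(-0.8660,0.5000)  start (2,4)  tX=0.2194 tY=0.5400  stride 1/|dx|=1.1547 1/|dy|=2.0000
    cross x-line → (1,4), t=0.2194
    cross y-line → (1,5), t=0.5400
    cross x-line → (0,5), t=1.3741 (wall)
  → r_1 = 1.3741
beam 2: φ=0°, α=240°
  d=(-0.5000,-0.8660)  start (2,4)  tX=0.3800 tY=0.8429  stride 1/|dx|=2.0000 1/|dy|=1.1547
    cross x-line → (1,4), t=0.3800
    cross y-line → (1,3), t=0.8429 (wall)
  → r_2 = 0.8429
beam 3: φ=90°, α=330°
  d=(0.8660,-0.5000)  start (2,4)  tX=0.9353 tY=1.4600  stride 1/|dx|=1.1547 1/|dy|=2.0000
    cross x-line → (3,4), t=0.9353
    cross y-line → (3,3), t=1.4600
    cross x-line → (4,3), t=2.0900
    cross x-line → (5,3), t=3.2447
    cross y-line → (5,2), t=3.4600
    cross x-line → (6,2), t=4.3994
    cross y-line → (6,1), t=5.4600
    cross x-line → (7,1), t=5.5541 (wall)
  → r_3 = 5.5541

ranges = [1.3741, 0.8429, 5.5541]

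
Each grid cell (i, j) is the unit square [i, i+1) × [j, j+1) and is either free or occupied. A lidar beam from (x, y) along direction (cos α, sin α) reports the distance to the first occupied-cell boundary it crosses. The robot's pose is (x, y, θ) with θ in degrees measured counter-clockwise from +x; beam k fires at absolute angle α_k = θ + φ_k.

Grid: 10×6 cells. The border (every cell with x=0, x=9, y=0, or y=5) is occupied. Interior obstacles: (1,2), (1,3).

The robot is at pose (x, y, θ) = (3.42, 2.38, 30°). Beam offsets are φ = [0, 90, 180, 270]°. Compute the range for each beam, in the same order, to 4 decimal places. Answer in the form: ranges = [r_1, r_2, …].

ranges = [5.2400, 3.0253, 2.7600, 1.5935]

beam 1: φ=0°, α=30°
  d=(0.8660,0.5000)  start (3,2)  tX=0.6697 tY=1.2400  stride 1/|dx|=1.1547 1/|dy|=2.0000
    cross x-line → (4,2), t=0.6697
    cross y-line → (4,3), t=1.2400
    cross x-line → (5,3), t=1.8244
    cross x-line → (6,3), t=2.9791
    cross y-line → (6,4), t=3.2400
    cross x-line → (7,4), t=4.1338
    cross y-line → (7,5), t=5.2400 (wall)
  → r_1 = 5.2400
beam 2: φ=90°, α=120°
  d=(-0.5000,0.8660)  start (3,2)  tX=0.8400 tY=0.7159  stride 1/|dx|=2.0000 1/|dy|=1.1547
    cross y-line → (3,3), t=0.7159
    cross x-line → (2,3), t=0.8400
    cross y-line → (2,4), t=1.8706
    cross x-line → (1,4), t=2.8400
    cross y-line → (1,5), t=3.0253 (wall)
  → r_2 = 3.0253
beam 3: φ=180°, α=210°
  d=(-0.8660,-0.5000)  start (3,2)  tX=0.4850 tY=0.7600  stride 1/|dx|=1.1547 1/|dy|=2.0000
    cross x-line → (2,2), t=0.4850
    cross y-line → (2,1), t=0.7600
    cross x-line → (1,1), t=1.6397
    cross y-line → (1,0), t=2.7600 (wall)
  → r_3 = 2.7600
beam 4: φ=270°, α=300°
  d=(0.5000,-0.8660)  start (3,2)  tX=1.1600 tY=0.4388  stride 1/|dx|=2.0000 1/|dy|=1.1547
    cross y-line → (3,1), t=0.4388
    cross x-line → (4,1), t=1.1600
    cross y-line → (4,0), t=1.5935 (wall)
  → r_4 = 1.5935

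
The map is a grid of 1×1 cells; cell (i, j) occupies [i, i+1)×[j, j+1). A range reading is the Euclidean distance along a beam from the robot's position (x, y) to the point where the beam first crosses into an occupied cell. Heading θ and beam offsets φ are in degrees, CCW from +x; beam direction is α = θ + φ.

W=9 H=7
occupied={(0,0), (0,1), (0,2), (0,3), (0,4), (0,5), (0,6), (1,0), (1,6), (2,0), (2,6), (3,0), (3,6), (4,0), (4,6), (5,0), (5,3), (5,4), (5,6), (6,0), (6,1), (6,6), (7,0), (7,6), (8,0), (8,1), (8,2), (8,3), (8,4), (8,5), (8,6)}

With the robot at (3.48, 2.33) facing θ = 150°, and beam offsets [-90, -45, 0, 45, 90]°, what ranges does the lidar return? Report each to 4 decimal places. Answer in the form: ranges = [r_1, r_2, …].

beam 1: φ=-90°, α=60°
  direction (0.5000, 0.8660); cell (3,2); t to first gridline: x 1.0400, y 0.7736 (then +2.0000 / +1.1547)
    (3,3) via y @ 0.7736
    (4,3) via x @ 1.0400
    (4,4) via y @ 1.9283
    (5,4) via x @ 3.0400  # hit
  → r_1 = 3.0400
beam 2: φ=-45°, α=105°
  direction (-0.2588, 0.9659); cell (3,2); t to first gridline: x 1.8546, y 0.6936 (then +3.8637 / +1.0353)
    (3,3) via y @ 0.6936
    (3,4) via y @ 1.7289
    (2,4) via x @ 1.8546
    (2,5) via y @ 2.7642
    (2,6) via y @ 3.7995  # hit
  → r_2 = 3.7995
beam 3: φ=0°, α=150°
  direction (-0.8660, 0.5000); cell (3,2); t to first gridline: x 0.5543, y 1.3400 (then +1.1547 / +2.0000)
    (2,2) via x @ 0.5543
    (2,3) via y @ 1.3400
    (1,3) via x @ 1.7090
    (0,3) via x @ 2.8637  # hit
  → r_3 = 2.8637
beam 4: φ=45°, α=195°
  direction (-0.9659, -0.2588); cell (3,2); t to first gridline: x 0.4969, y 1.2750 (then +1.0353 / +3.8637)
    (2,2) via x @ 0.4969
    (2,1) via y @ 1.2750
    (1,1) via x @ 1.5322
    (0,1) via x @ 2.5675  # hit
  → r_4 = 2.5675
beam 5: φ=90°, α=240°
  direction (-0.5000, -0.8660); cell (3,2); t to first gridline: x 0.9600, y 0.3811 (then +2.0000 / +1.1547)
    (3,1) via y @ 0.3811
    (2,1) via x @ 0.9600
    (2,0) via y @ 1.5358  # hit
  → r_5 = 1.5358

ranges = [3.0400, 3.7995, 2.8637, 2.5675, 1.5358]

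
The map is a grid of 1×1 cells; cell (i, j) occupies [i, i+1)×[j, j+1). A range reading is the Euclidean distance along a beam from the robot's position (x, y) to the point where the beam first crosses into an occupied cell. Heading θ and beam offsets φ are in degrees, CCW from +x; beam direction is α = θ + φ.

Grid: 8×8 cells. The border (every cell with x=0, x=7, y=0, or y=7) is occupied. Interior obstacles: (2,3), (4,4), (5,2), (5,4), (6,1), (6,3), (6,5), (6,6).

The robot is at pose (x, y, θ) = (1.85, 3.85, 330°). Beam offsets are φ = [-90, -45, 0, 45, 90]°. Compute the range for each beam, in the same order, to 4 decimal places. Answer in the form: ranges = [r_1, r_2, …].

beam 1: φ=-90°, α=240°
  direction (-0.5000, -0.8660); cell (1,3); t to first gridline: x 1.7000, y 0.9815 (then +2.0000 / +1.1547)
    (1,2) via y @ 0.9815
    (0,2) via x @ 1.7000  # hit
  → r_1 = 1.7000
beam 2: φ=-45°, α=285°
  direction (0.2588, -0.9659); cell (1,3); t to first gridline: x 0.5796, y 0.8800 (then +3.8637 / +1.0353)
    (2,3) via x @ 0.5796  # hit
  → r_2 = 0.5796
beam 3: φ=0°, α=330°
  direction (0.8660, -0.5000); cell (1,3); t to first gridline: x 0.1732, y 1.7000 (then +1.1547 / +2.0000)
    (2,3) via x @ 0.1732  # hit
  → r_3 = 0.1732
beam 4: φ=45°, α=15°
  direction (0.9659, 0.2588); cell (1,3); t to first gridline: x 0.1553, y 0.5796 (then +1.0353 / +3.8637)
    (2,3) via x @ 0.1553  # hit
  → r_4 = 0.1553
beam 5: φ=90°, α=60°
  direction (0.5000, 0.8660); cell (1,3); t to first gridline: x 0.3000, y 0.1732 (then +2.0000 / +1.1547)
    (1,4) via y @ 0.1732
    (2,4) via x @ 0.3000
    (2,5) via y @ 1.3279
    (3,5) via x @ 2.3000
    (3,6) via y @ 2.4826
    (3,7) via y @ 3.6373  # hit
  → r_5 = 3.6373

ranges = [1.7000, 0.5796, 0.1732, 0.1553, 3.6373]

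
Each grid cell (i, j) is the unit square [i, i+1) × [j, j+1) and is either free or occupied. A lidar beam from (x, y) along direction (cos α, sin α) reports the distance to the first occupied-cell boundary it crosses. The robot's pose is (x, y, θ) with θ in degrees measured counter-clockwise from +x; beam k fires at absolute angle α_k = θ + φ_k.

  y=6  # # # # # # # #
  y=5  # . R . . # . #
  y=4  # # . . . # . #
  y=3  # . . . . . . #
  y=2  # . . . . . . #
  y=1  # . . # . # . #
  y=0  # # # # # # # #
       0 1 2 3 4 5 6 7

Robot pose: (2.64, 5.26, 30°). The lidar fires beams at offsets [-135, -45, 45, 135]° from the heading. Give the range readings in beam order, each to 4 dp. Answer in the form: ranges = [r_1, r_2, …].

ranges = [4.4103, 2.4433, 0.7661, 1.6979]

beam 1: φ=-135°, α=255°
  dir = (cos 255°, sin 255°) = (-0.2588, -0.9659); from cell (2,5)
  next x-line at t=2.4728, next y-line at t=0.2692; Δt_x=3.8637, Δt_y=1.0353
    y: enter (2,4) at t=0.2692
    y: enter (2,3) at t=1.3044
    y: enter (2,2) at t=2.3397
    x: enter (1,2) at t=2.4728
    y: enter (1,1) at t=3.3750
    y: enter (1,0) at t=4.4103 ← occupied
  → r_1 = 4.4103
beam 2: φ=-45°, α=345°
  dir = (cos 345°, sin 345°) = (0.9659, -0.2588); from cell (2,5)
  next x-line at t=0.3727, next y-line at t=1.0046; Δt_x=1.0353, Δt_y=3.8637
    x: enter (3,5) at t=0.3727
    y: enter (3,4) at t=1.0046
    x: enter (4,4) at t=1.4080
    x: enter (5,4) at t=2.4433 ← occupied
  → r_2 = 2.4433
beam 3: φ=45°, α=75°
  dir = (cos 75°, sin 75°) = (0.2588, 0.9659); from cell (2,5)
  next x-line at t=1.3909, next y-line at t=0.7661; Δt_x=3.8637, Δt_y=1.0353
    y: enter (2,6) at t=0.7661 ← occupied
  → r_3 = 0.7661
beam 4: φ=135°, α=165°
  dir = (cos 165°, sin 165°) = (-0.9659, 0.2588); from cell (2,5)
  next x-line at t=0.6626, next y-line at t=2.8591; Δt_x=1.0353, Δt_y=3.8637
    x: enter (1,5) at t=0.6626
    x: enter (0,5) at t=1.6979 ← occupied
  → r_4 = 1.6979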